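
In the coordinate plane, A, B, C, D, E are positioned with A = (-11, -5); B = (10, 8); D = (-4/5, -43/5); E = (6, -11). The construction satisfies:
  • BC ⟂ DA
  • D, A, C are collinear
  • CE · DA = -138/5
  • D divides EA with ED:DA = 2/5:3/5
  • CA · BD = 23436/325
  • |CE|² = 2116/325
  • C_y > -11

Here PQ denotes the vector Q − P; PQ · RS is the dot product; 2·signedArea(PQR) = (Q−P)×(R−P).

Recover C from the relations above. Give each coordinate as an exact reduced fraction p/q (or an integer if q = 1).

C = (1168/325, -3299/325)

1. C_x = 1168/325  [D, A, C are collinear ∩ BC ⟂ DA]
2. C_y = -3299/325  [D, A, C are collinear ∩ BC ⟂ DA]
   → C = (1168/325, -3299/325)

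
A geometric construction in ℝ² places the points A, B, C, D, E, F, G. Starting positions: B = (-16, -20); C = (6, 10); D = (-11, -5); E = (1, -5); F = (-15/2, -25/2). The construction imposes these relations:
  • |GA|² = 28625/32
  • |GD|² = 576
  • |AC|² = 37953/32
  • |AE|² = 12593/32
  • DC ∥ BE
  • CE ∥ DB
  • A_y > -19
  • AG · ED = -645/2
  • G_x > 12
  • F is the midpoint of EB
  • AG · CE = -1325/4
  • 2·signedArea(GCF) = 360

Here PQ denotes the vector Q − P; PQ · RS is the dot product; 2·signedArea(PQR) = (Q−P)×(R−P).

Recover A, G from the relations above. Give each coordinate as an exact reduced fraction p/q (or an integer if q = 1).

A = (-111/8, -145/8)
G = (13, -5)

1. G_x = 13  [line 45/2·x + -27/2·y + -360 = 0 ∩ |GD|² = 576]
2. G_y = -5  [line 45/2·x + -27/2·y + -360 = 0 ∩ |GD|² = 576]
   → G = (13, -5)
3. A_x = -111/8  [AG · ED = -645/2 ∩ AG · CE = -1325/4]
4. A_y = -145/8  [AG · ED = -645/2 ∩ AG · CE = -1325/4]
   → A = (-111/8, -145/8)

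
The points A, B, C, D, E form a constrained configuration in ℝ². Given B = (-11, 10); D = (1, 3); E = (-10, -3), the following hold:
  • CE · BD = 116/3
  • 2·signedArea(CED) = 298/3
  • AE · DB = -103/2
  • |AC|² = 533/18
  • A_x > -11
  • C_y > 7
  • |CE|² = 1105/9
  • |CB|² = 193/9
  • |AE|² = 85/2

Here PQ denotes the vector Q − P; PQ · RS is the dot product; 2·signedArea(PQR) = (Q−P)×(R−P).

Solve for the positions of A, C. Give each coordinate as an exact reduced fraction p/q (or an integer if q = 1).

1. A_x = -21/2  [line 12·x + -7·y + 301/2 = 0 ∩ |AE|² = 85/2]
2. A_y = 7/2  [line 12·x + -7·y + 301/2 = 0 ∩ |AE|² = 85/2]
   → A = (-21/2, 7/2)
3. C_x = -7  [CE · BD = 116/3 ∩ 2·signedArea(CED) = 298/3]
4. C_y = 23/3  [CE · BD = 116/3 ∩ 2·signedArea(CED) = 298/3]
   → C = (-7, 23/3)

A = (-21/2, 7/2)
C = (-7, 23/3)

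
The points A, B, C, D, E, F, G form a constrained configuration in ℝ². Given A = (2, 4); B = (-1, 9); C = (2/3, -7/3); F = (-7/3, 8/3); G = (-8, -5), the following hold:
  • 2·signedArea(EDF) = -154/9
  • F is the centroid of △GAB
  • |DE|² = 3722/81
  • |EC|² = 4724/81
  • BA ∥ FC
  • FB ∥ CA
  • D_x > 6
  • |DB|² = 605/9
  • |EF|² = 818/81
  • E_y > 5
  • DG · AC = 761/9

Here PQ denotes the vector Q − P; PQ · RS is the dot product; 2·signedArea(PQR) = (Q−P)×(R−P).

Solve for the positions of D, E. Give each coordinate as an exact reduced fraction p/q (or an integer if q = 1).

1. D_x = 19/3  [line 4/3·x + 19/3·y + -380/9 = 0 ∩ |DB|² = 605/9]
2. D_y = 16/3  [line 4/3·x + 19/3·y + -380/9 = 0 ∩ |DB|² = 605/9]
   → D = (19/3, 16/3)
3. E_x = -4/9  [line 8/3·x + -26/3·y + 418/9 = 0 ∩ |EC|² = 4724/81]
4. E_y = 47/9  [line 8/3·x + -26/3·y + 418/9 = 0 ∩ |EC|² = 4724/81]
   → E = (-4/9, 47/9)

D = (19/3, 16/3)
E = (-4/9, 47/9)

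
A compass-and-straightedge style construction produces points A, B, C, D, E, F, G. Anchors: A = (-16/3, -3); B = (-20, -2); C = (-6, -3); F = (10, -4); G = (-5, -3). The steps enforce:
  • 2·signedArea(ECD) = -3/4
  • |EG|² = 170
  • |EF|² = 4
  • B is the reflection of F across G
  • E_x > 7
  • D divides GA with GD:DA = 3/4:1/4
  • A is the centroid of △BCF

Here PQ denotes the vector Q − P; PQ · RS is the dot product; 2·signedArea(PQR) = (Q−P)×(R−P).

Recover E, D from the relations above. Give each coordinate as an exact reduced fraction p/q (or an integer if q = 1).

D = (-21/4, -3)
E = (8, -4)

1. D_x = -21/4  [D divides GA with GD:DA = 3/4:1/4]
2. D_y = -3  [D divides GA with GD:DA = 3/4:1/4]
   → D = (-21/4, -3)
3. E_y = -4  [2·signedArea(ECD) = -3/4]
4. E_x = 8  [|EG|² = 170]
   → E = (8, -4)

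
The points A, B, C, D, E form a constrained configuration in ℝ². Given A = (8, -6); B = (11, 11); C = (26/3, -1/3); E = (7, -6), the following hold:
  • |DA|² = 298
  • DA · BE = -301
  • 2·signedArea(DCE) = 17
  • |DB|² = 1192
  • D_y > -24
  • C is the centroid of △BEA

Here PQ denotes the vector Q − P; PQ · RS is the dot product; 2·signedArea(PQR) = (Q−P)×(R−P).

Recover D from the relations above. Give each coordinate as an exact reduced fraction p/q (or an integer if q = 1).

1. D_x = 5  [2·signedArea(DCE) = 17 ∩ DA · BE = -301]
2. D_y = -23  [2·signedArea(DCE) = 17 ∩ DA · BE = -301]
   → D = (5, -23)

D = (5, -23)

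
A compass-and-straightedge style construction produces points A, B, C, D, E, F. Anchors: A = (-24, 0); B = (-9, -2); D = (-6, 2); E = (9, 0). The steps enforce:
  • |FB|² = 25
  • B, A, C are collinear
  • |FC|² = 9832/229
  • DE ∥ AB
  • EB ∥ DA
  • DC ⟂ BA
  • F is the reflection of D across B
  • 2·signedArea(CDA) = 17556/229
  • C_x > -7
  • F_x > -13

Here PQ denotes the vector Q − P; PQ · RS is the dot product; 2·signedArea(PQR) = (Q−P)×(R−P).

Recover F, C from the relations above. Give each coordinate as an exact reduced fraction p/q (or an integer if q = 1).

C = (-1506/229, -532/229)
F = (-12, -6)

1. F_x = -12  [F is the reflection of D across B]
2. F_y = -6  [F is the reflection of D across B]
   → F = (-12, -6)
3. C_x = -1506/229  [B, A, C are collinear ∩ DC ⟂ BA]
4. C_y = -532/229  [B, A, C are collinear ∩ DC ⟂ BA]
   → C = (-1506/229, -532/229)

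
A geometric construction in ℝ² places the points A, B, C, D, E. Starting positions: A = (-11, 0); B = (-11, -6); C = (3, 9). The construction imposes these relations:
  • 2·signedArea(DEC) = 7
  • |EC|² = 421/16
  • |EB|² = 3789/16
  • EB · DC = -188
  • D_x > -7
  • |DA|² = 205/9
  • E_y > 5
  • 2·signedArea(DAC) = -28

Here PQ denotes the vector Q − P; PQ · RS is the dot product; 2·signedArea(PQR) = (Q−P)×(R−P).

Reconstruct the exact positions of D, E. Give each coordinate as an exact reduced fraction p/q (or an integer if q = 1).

1. D_x = -19/3  [line -9·x + 14·y + -71 = 0 ∩ |DA|² = 205/9]
2. D_y = 1  [line -9·x + 14·y + -71 = 0 ∩ |DA|² = 205/9]
   → D = (-19/3, 1)
3. E_x = -1/2  [2·signedArea(DEC) = 7 ∩ EB · DC = -188]
4. E_y = 21/4  [2·signedArea(DEC) = 7 ∩ EB · DC = -188]
   → E = (-1/2, 21/4)

D = (-19/3, 1)
E = (-1/2, 21/4)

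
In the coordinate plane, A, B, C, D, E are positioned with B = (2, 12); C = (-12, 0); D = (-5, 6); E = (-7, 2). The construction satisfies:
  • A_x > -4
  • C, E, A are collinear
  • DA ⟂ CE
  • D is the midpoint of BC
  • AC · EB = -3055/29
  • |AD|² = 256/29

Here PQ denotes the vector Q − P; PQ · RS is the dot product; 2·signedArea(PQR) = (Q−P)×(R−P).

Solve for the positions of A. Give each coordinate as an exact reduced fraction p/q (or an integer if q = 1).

1. A_x = -113/29  [C, E, A are collinear ∩ DA ⟂ CE]
2. A_y = 94/29  [C, E, A are collinear ∩ DA ⟂ CE]
   → A = (-113/29, 94/29)

A = (-113/29, 94/29)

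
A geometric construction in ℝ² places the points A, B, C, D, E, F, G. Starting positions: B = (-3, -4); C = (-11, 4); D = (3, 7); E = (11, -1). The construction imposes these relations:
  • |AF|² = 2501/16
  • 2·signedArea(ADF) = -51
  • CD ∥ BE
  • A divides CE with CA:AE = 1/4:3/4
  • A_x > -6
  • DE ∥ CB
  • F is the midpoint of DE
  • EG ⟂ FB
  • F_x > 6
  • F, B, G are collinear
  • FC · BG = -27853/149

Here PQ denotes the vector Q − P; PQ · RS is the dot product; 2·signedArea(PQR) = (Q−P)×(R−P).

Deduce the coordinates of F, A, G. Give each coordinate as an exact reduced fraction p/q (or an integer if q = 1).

1. F_x = 7  [F is the midpoint of DE]
2. F_y = 3  [F is the midpoint of DE]
   → F = (7, 3)
3. A_x = -11/2  [A divides CE with CA:AE = 1/4:3/4]
4. A_y = 11/4  [A divides CE with CA:AE = 1/4:3/4]
   → A = (-11/2, 11/4)
5. G_x = 1163/149  [F, B, G are collinear ∩ EG ⟂ FB]
6. G_y = 531/149  [F, B, G are collinear ∩ EG ⟂ FB]
   → G = (1163/149, 531/149)

A = (-11/2, 11/4)
F = (7, 3)
G = (1163/149, 531/149)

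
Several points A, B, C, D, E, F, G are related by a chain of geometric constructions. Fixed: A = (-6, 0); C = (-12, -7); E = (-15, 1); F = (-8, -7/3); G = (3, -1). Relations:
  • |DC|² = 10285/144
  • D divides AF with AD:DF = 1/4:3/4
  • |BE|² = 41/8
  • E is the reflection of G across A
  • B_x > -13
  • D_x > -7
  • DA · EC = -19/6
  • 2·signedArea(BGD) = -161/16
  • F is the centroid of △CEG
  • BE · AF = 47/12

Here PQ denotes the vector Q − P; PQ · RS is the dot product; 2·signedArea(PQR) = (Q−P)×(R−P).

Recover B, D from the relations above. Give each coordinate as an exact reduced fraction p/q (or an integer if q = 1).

B = (-51/4, 3/4)
D = (-13/2, -7/12)

1. B_x = -51/4  [line 2·x + 7/3·y + 95/4 = 0 ∩ |BE|² = 41/8]
2. B_y = 3/4  [line 2·x + 7/3·y + 95/4 = 0 ∩ |BE|² = 41/8]
   → B = (-51/4, 3/4)
3. D_x = -13/2  [D divides AF with AD:DF = 1/4:3/4]
4. D_y = -7/12  [D divides AF with AD:DF = 1/4:3/4]
   → D = (-13/2, -7/12)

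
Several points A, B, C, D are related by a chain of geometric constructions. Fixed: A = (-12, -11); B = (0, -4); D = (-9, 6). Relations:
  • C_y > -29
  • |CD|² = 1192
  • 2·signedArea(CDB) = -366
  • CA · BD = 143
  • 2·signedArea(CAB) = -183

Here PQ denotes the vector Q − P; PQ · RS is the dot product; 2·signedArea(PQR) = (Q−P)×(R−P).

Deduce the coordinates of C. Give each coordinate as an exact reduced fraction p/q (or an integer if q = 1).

1. C_x = -15  [2·signedArea(CDB) = -366 ∩ 2·signedArea(CAB) = -183]
2. C_y = -28  [2·signedArea(CDB) = -366 ∩ 2·signedArea(CAB) = -183]
   → C = (-15, -28)

C = (-15, -28)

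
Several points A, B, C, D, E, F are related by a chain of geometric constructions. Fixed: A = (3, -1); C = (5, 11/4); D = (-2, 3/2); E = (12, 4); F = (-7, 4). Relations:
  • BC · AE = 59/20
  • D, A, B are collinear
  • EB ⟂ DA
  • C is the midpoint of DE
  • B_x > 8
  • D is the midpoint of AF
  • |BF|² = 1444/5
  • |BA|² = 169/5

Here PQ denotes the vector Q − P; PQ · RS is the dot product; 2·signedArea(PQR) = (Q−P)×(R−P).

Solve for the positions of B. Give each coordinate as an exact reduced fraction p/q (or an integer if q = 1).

1. B_x = 41/5  [D, A, B are collinear ∩ EB ⟂ DA]
2. B_y = -18/5  [D, A, B are collinear ∩ EB ⟂ DA]
   → B = (41/5, -18/5)

B = (41/5, -18/5)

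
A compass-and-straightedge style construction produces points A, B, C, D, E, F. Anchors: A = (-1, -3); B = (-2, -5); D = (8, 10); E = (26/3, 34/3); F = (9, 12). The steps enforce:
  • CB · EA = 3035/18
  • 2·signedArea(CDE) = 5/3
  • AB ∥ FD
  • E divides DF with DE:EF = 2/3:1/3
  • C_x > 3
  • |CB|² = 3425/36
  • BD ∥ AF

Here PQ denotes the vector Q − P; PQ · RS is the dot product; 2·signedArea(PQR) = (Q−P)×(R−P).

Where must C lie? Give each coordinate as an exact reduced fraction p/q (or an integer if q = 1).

C = (10/3, 19/6)

1. C_x = 10/3  [2·signedArea(CDE) = 5/3 ∩ CB · EA = 3035/18]
2. C_y = 19/6  [2·signedArea(CDE) = 5/3 ∩ CB · EA = 3035/18]
   → C = (10/3, 19/6)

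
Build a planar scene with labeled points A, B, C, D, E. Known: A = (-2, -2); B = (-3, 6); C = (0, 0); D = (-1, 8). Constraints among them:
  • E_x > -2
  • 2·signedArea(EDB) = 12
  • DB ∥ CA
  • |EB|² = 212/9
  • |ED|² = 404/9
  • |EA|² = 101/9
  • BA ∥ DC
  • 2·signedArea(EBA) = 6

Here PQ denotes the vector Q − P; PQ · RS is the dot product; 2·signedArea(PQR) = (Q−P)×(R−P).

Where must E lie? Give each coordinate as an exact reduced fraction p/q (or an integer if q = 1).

E = (-5/3, 4/3)

1. E_x = -5/3  [2·signedArea(EDB) = 12 ∩ 2·signedArea(EBA) = 6]
2. E_y = 4/3  [2·signedArea(EDB) = 12 ∩ 2·signedArea(EBA) = 6]
   → E = (-5/3, 4/3)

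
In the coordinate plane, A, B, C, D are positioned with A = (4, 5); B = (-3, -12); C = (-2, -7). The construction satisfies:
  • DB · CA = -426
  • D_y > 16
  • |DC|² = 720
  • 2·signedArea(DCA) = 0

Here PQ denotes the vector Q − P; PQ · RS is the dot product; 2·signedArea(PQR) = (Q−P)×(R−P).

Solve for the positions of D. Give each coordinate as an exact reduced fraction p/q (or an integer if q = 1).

D = (10, 17)

1. D_x = 10  [2·signedArea(DCA) = 0 ∩ DB · CA = -426]
2. D_y = 17  [2·signedArea(DCA) = 0 ∩ DB · CA = -426]
   → D = (10, 17)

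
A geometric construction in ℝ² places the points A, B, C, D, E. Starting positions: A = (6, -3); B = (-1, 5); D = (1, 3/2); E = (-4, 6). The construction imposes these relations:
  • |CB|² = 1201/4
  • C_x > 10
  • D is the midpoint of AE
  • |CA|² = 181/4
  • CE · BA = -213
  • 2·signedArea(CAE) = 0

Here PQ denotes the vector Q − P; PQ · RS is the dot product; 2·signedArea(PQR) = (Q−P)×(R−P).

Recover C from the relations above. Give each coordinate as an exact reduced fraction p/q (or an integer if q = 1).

C = (11, -15/2)

1. C_x = 11  [2·signedArea(CAE) = 0 ∩ CE · BA = -213]
2. C_y = -15/2  [2·signedArea(CAE) = 0 ∩ CE · BA = -213]
   → C = (11, -15/2)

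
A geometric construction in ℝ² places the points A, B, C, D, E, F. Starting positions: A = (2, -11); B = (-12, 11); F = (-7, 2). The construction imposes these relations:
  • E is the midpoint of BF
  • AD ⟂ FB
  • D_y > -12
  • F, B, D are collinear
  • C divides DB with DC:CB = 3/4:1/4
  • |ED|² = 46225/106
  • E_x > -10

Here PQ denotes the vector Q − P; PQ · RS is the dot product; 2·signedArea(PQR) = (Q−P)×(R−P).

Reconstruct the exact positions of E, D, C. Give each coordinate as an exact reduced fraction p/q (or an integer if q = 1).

1. E_x = -19/2  [E is the midpoint of BF]
2. E_y = 13/2  [E is the midpoint of BF]
   → E = (-19/2, 13/2)
3. D_x = 34/53  [F, B, D are collinear ∩ AD ⟂ FB]
4. D_y = -623/53  [F, B, D are collinear ∩ AD ⟂ FB]
   → D = (34/53, -623/53)
5. C_x = -937/106  [C divides DB with DC:CB = 3/4:1/4]
6. C_y = 563/106  [C divides DB with DC:CB = 3/4:1/4]
   → C = (-937/106, 563/106)

C = (-937/106, 563/106)
D = (34/53, -623/53)
E = (-19/2, 13/2)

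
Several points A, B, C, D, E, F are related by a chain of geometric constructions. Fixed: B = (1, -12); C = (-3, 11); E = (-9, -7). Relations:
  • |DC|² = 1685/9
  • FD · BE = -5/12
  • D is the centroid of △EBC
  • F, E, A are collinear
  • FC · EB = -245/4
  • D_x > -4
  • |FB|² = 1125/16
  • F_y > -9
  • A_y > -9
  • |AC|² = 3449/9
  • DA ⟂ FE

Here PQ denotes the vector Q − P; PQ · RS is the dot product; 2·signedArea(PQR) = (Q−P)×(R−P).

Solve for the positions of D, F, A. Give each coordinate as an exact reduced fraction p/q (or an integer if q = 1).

1. D_x = -11/3  [D is the centroid of △EBC]
2. D_y = -8/3  [D is the centroid of △EBC]
   → D = (-11/3, -8/3)
3. F_x = -13/2  [line 10·x + -5·y + 95/4 = 0 ∩ |FB|² = 1125/16]
4. F_y = -33/4  [line 10·x + -5·y + 95/4 = 0 ∩ |FB|² = 1125/16]
   → F = (-13/2, -33/4)
5. A_x = -97/15  [F, E, A are collinear ∩ DA ⟂ FE]
6. A_y = -124/15  [F, E, A are collinear ∩ DA ⟂ FE]
   → A = (-97/15, -124/15)

A = (-97/15, -124/15)
D = (-11/3, -8/3)
F = (-13/2, -33/4)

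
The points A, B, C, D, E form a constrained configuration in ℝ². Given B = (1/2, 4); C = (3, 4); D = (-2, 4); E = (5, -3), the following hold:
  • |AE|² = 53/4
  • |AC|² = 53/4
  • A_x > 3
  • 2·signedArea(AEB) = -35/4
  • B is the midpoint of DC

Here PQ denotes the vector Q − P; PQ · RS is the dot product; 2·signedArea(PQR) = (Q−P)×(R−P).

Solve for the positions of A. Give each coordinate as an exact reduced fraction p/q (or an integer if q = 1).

1. A_x = 4  [line -7·x + -9/2·y + 121/4 = 0 ∩ |AC|² = 53/4]
2. A_y = 1/2  [line -7·x + -9/2·y + 121/4 = 0 ∩ |AC|² = 53/4]
   → A = (4, 1/2)

A = (4, 1/2)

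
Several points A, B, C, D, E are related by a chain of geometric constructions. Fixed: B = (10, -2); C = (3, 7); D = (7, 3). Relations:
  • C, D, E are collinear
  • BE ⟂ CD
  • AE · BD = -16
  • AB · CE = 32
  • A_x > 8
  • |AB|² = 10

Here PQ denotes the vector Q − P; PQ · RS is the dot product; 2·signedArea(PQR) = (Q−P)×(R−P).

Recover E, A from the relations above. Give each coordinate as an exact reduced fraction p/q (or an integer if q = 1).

1. E_x = 11  [C, D, E are collinear ∩ BE ⟂ CD]
2. E_y = -1  [C, D, E are collinear ∩ BE ⟂ CD]
   → E = (11, -1)
3. A_x = 9  [AE · BD = -16 ∩ AB · CE = 32]
4. A_y = 1  [AE · BD = -16 ∩ AB · CE = 32]
   → A = (9, 1)

A = (9, 1)
E = (11, -1)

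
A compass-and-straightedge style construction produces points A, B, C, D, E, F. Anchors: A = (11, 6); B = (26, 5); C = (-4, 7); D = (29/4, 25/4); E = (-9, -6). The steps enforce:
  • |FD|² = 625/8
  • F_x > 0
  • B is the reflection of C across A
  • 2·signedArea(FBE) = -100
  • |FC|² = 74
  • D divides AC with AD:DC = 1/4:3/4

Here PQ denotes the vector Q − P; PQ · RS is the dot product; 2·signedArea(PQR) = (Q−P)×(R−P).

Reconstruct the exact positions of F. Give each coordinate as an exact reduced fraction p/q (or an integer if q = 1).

1. F_x = 1  [line 11·x + -35·y + -11 = 0 ∩ |FC|² = 74]
2. F_y = 0  [line 11·x + -35·y + -11 = 0 ∩ |FC|² = 74]
   → F = (1, 0)

F = (1, 0)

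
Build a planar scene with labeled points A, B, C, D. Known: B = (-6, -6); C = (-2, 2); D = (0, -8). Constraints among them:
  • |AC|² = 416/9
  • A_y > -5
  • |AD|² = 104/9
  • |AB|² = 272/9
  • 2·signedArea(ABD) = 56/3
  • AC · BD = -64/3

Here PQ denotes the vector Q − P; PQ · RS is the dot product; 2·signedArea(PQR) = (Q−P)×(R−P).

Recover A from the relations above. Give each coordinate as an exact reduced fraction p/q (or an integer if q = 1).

1. A_x = -2/3  [2·signedArea(ABD) = 56/3 ∩ AC · BD = -64/3]
2. A_y = -14/3  [2·signedArea(ABD) = 56/3 ∩ AC · BD = -64/3]
   → A = (-2/3, -14/3)

A = (-2/3, -14/3)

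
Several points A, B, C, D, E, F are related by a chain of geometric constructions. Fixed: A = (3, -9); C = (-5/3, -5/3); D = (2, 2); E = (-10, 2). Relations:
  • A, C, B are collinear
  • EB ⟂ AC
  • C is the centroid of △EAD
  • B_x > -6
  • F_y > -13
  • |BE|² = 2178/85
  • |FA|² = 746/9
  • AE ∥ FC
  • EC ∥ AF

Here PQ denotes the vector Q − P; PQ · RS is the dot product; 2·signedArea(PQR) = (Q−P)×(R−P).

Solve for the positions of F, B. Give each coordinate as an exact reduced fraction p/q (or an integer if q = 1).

1. F_x = 34/3  [AE ∥ FC ∩ EC ∥ AF]
2. F_y = -38/3  [AE ∥ FC ∩ EC ∥ AF]
   → F = (34/3, -38/3)
3. B_x = -487/85  [A, C, B are collinear ∩ EB ⟂ AC]
4. B_y = 401/85  [A, C, B are collinear ∩ EB ⟂ AC]
   → B = (-487/85, 401/85)

B = (-487/85, 401/85)
F = (34/3, -38/3)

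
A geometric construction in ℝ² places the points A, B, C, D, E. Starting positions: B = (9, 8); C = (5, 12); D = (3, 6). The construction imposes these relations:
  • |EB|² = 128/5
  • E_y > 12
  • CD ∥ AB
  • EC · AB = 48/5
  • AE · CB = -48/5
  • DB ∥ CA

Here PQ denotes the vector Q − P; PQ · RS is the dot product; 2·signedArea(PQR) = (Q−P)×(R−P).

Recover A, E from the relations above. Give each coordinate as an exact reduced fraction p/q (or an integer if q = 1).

1. A_x = 11  [CD ∥ AB ∩ DB ∥ CA]
2. A_y = 14  [CD ∥ AB ∩ DB ∥ CA]
   → A = (11, 14)
3. E_x = 37/5  [EC · AB = 48/5 ∩ AE · CB = -48/5]
4. E_y = 64/5  [EC · AB = 48/5 ∩ AE · CB = -48/5]
   → E = (37/5, 64/5)

A = (11, 14)
E = (37/5, 64/5)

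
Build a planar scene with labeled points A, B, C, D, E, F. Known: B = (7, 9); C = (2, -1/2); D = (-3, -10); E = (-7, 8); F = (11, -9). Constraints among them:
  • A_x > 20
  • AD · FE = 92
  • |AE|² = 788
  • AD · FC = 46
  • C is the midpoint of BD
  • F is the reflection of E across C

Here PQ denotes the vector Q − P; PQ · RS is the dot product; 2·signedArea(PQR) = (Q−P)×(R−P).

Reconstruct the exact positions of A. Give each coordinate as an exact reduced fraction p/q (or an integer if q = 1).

A = (21, 10)

1. A_x = 21  [line 9·x + -17/2·y + -104 = 0 ∩ |AE|² = 788]
2. A_y = 10  [line 9·x + -17/2·y + -104 = 0 ∩ |AE|² = 788]
   → A = (21, 10)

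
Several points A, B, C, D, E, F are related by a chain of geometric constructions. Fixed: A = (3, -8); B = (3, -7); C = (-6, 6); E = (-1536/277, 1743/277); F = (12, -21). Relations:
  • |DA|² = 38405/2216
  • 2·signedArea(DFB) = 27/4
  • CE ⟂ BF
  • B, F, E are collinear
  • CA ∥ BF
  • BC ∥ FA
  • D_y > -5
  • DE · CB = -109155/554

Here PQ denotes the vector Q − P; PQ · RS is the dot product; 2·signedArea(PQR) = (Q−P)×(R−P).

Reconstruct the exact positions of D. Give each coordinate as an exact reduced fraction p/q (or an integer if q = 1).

1. D_x = 957/1108  [2·signedArea(DFB) = 27/4 ∩ DE · CB = -109155/554]
2. D_y = -4905/1108  [2·signedArea(DFB) = 27/4 ∩ DE · CB = -109155/554]
   → D = (957/1108, -4905/1108)

D = (957/1108, -4905/1108)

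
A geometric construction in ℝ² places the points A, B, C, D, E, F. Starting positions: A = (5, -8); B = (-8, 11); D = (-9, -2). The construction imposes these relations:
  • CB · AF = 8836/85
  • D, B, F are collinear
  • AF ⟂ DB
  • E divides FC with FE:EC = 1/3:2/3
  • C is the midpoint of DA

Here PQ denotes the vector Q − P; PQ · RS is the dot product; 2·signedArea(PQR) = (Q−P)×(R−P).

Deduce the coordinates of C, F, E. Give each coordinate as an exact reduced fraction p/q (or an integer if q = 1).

1. C_x = -2  [C is the midpoint of DA]
2. C_y = -5  [C is the midpoint of DA]
   → C = (-2, -5)
3. F_x = -797/85  [D, B, F are collinear ∩ AF ⟂ DB]
4. F_y = -586/85  [D, B, F are collinear ∩ AF ⟂ DB]
   → F = (-797/85, -586/85)
5. E_x = -588/85  [E divides FC with FE:EC = 1/3:2/3]
6. E_y = -1597/255  [E divides FC with FE:EC = 1/3:2/3]
   → E = (-588/85, -1597/255)

C = (-2, -5)
E = (-588/85, -1597/255)
F = (-797/85, -586/85)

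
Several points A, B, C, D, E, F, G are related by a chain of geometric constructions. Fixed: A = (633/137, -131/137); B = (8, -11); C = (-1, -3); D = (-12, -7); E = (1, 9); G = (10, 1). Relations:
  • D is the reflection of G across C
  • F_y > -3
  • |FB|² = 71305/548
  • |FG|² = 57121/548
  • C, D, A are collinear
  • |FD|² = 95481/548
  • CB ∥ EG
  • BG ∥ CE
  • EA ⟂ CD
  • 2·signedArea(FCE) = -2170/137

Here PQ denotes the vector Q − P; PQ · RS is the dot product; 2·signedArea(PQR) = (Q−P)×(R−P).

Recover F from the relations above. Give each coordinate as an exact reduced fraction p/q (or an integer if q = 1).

1. F_x = 111/274  [line -12·x + 2·y + 1348/137 = 0 ∩ |FD|² = 95481/548]
2. F_y = -341/137  [line -12·x + 2·y + 1348/137 = 0 ∩ |FD|² = 95481/548]
   → F = (111/274, -341/137)

F = (111/274, -341/137)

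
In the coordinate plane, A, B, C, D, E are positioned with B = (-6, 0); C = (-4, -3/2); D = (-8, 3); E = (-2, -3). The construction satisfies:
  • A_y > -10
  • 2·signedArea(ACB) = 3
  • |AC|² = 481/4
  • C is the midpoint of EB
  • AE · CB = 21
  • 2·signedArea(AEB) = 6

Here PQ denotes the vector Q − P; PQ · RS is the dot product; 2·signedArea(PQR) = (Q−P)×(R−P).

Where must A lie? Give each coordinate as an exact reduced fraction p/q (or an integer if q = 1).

A = (4, -9)

1. A_x = 4  [AE · CB = 21 ∩ 2·signedArea(AEB) = 6]
2. A_y = -9  [AE · CB = 21 ∩ 2·signedArea(AEB) = 6]
   → A = (4, -9)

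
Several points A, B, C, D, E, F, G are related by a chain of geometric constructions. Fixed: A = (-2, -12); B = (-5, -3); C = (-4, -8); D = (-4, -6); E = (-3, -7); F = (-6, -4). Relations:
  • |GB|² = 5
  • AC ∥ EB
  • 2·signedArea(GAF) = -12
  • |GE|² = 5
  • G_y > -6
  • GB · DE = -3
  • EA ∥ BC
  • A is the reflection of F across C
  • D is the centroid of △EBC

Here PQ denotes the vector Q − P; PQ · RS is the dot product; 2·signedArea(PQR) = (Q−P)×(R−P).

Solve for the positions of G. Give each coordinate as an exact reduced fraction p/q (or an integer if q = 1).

1. G_x = -4  [2·signedArea(GAF) = -12 ∩ GB · DE = -3]
2. G_y = -5  [2·signedArea(GAF) = -12 ∩ GB · DE = -3]
   → G = (-4, -5)

G = (-4, -5)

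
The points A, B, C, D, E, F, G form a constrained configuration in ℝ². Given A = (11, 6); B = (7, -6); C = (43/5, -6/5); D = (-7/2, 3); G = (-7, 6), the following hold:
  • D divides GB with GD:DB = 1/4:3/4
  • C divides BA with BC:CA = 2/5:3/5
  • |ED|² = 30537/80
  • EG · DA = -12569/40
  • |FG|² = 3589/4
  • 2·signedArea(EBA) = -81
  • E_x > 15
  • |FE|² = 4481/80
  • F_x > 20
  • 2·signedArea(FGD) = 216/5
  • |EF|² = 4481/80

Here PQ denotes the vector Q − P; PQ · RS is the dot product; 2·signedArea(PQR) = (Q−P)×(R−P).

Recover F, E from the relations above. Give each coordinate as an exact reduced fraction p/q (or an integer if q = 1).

E = (317/20, 3/10)
F = (207/10, -27/5)

1. F_x = 207/10  [line 3·x + 7/2·y + -216/5 = 0 ∩ |FG|² = 3589/4]
2. F_y = -27/5  [line 3·x + 7/2·y + -216/5 = 0 ∩ |FG|² = 3589/4]
   → F = (207/10, -27/5)
3. E_x = 317/20  [2·signedArea(EBA) = -81 ∩ EG · DA = -12569/40]
4. E_y = 3/10  [2·signedArea(EBA) = -81 ∩ EG · DA = -12569/40]
   → E = (317/20, 3/10)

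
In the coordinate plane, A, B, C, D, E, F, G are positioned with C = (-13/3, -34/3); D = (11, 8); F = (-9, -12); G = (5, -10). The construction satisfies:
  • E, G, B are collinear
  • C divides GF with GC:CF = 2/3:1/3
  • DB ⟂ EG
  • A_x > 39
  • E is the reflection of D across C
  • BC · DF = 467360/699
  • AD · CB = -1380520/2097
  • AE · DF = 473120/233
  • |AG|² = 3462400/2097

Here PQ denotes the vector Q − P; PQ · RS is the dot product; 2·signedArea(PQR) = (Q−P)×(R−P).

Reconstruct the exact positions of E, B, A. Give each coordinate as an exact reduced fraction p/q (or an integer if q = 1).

1. E_x = -59/3  [E is the reflection of D across C]
2. E_y = -92/3  [E is the reflection of D across C]
   → E = (-59/3, -92/3)
3. B_x = 4051/233  [E, G, B are collinear ∩ DB ⟂ EG]
4. B_y = 88/233  [E, G, B are collinear ∩ DB ⟂ EG]
   → B = (4051/233, 88/233)
5. A_x = 27335/699  [AE · DF = 473120/233 ∩ AD · CB = -1380520/2097]
6. A_y = 8450/699  [AE · DF = 473120/233 ∩ AD · CB = -1380520/2097]
   → A = (27335/699, 8450/699)

A = (27335/699, 8450/699)
B = (4051/233, 88/233)
E = (-59/3, -92/3)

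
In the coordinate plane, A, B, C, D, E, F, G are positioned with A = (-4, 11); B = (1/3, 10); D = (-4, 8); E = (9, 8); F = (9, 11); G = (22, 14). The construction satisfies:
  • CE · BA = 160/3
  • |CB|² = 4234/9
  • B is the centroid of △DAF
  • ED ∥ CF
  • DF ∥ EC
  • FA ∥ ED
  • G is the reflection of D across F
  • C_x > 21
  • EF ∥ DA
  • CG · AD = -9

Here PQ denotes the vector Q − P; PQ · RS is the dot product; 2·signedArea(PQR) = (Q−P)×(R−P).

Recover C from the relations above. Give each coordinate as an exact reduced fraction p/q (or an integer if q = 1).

1. C_x = 22  [ED ∥ CF ∩ DF ∥ EC]
2. C_y = 11  [ED ∥ CF ∩ DF ∥ EC]
   → C = (22, 11)

C = (22, 11)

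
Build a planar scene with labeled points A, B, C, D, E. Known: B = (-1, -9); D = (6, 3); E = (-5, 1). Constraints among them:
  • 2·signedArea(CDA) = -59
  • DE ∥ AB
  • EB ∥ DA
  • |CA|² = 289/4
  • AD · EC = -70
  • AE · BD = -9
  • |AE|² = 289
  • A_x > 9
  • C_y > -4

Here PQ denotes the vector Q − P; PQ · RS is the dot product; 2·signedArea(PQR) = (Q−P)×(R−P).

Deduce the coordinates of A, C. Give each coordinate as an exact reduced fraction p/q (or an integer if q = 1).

1. A_x = 10  [DE ∥ AB ∩ EB ∥ DA]
2. A_y = -7  [DE ∥ AB ∩ EB ∥ DA]
   → A = (10, -7)
3. C_x = 5/2  [2·signedArea(CDA) = -59 ∩ AD · EC = -70]
4. C_y = -3  [2·signedArea(CDA) = -59 ∩ AD · EC = -70]
   → C = (5/2, -3)

A = (10, -7)
C = (5/2, -3)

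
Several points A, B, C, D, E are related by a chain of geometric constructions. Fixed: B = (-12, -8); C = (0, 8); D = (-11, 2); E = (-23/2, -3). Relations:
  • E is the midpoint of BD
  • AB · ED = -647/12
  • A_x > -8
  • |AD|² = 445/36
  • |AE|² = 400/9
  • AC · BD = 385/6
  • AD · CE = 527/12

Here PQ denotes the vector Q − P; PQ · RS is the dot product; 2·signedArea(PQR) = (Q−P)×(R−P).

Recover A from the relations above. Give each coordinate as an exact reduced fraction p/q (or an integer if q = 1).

A = (-15/2, 7/3)

1. A_x = -15/2  [AB · ED = -647/12 ∩ AD · CE = 527/12]
2. A_y = 7/3  [AB · ED = -647/12 ∩ AD · CE = 527/12]
   → A = (-15/2, 7/3)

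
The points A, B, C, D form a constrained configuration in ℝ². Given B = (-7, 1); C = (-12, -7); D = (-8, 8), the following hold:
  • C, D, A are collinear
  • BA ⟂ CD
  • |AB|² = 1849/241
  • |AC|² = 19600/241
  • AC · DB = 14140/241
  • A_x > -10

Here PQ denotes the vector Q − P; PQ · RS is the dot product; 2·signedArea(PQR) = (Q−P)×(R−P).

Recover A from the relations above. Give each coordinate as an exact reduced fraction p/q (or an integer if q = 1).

1. A_x = -2332/241  [C, D, A are collinear ∩ BA ⟂ CD]
2. A_y = 413/241  [C, D, A are collinear ∩ BA ⟂ CD]
   → A = (-2332/241, 413/241)

A = (-2332/241, 413/241)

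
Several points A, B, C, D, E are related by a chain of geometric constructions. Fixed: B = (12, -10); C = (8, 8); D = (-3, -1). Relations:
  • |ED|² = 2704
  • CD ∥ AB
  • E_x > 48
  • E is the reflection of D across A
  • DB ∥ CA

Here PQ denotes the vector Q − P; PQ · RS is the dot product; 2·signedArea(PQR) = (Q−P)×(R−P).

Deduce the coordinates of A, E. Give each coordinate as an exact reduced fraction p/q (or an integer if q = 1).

A = (23, -1)
E = (49, -1)

1. A_x = 23  [CD ∥ AB ∩ DB ∥ CA]
2. A_y = -1  [CD ∥ AB ∩ DB ∥ CA]
   → A = (23, -1)
3. E_x = 49  [E is the reflection of D across A]
4. E_y = -1  [E is the reflection of D across A]
   → E = (49, -1)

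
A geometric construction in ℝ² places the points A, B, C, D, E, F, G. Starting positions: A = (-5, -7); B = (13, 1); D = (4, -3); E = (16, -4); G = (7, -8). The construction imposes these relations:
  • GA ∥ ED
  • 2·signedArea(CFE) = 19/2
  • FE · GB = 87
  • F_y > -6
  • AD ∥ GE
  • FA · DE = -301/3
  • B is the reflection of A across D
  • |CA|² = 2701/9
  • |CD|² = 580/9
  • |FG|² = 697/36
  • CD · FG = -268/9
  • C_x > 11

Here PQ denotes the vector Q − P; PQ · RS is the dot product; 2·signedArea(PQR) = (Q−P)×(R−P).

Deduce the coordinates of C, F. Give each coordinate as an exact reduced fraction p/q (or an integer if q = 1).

C = (12, -11/3)
F = (7/2, -16/3)

1. F_x = 7/2  [FE · GB = 87 ∩ FA · DE = -301/3]
2. F_y = -16/3  [FE · GB = 87 ∩ FA · DE = -301/3]
   → F = (7/2, -16/3)
3. C_x = 12  [2·signedArea(CFE) = 19/2 ∩ CD · FG = -268/9]
4. C_y = -11/3  [2·signedArea(CFE) = 19/2 ∩ CD · FG = -268/9]
   → C = (12, -11/3)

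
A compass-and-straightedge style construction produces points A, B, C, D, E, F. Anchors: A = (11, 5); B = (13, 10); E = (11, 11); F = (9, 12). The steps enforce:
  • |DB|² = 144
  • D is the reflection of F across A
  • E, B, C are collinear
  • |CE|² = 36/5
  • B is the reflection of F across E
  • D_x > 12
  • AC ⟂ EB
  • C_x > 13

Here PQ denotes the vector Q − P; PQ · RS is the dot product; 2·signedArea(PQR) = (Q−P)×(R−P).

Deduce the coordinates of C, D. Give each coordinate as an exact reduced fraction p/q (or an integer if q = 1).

1. C_x = 67/5  [E, B, C are collinear ∩ AC ⟂ EB]
2. C_y = 49/5  [E, B, C are collinear ∩ AC ⟂ EB]
   → C = (67/5, 49/5)
3. D_x = 13  [D is the reflection of F across A]
4. D_y = -2  [D is the reflection of F across A]
   → D = (13, -2)

C = (67/5, 49/5)
D = (13, -2)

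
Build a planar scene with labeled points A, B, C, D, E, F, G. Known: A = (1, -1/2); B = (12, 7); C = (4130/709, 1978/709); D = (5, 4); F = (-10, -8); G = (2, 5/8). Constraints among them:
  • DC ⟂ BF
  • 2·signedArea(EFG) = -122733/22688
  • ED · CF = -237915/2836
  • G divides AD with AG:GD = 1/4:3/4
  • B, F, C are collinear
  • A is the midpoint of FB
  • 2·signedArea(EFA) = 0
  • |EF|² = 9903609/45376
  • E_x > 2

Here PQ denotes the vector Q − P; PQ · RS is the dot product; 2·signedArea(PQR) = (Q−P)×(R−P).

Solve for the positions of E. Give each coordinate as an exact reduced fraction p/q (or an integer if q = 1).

1. E_x = 6257/2836  [2·signedArea(EFA) = 0 ∩ 2·signedArea(EFG) = -122733/22688]
2. E_y = 1829/5672  [2·signedArea(EFA) = 0 ∩ 2·signedArea(EFG) = -122733/22688]
   → E = (6257/2836, 1829/5672)

E = (6257/2836, 1829/5672)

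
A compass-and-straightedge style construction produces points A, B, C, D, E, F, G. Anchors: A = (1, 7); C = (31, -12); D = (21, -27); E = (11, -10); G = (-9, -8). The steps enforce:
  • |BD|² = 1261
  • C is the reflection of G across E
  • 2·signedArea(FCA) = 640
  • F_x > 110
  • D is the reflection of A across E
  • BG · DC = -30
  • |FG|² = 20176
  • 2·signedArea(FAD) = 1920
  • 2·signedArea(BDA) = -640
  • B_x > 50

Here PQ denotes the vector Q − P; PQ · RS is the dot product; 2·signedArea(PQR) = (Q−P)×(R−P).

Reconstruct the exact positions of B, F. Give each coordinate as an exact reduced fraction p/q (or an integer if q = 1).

B = (51, -46)
F = (111, -84)

1. B_x = 51  [2·signedArea(BDA) = -640 ∩ BG · DC = -30]
2. B_y = -46  [2·signedArea(BDA) = -640 ∩ BG · DC = -30]
   → B = (51, -46)
3. F_x = 111  [2·signedArea(FCA) = 640 ∩ 2·signedArea(FAD) = 1920]
4. F_y = -84  [2·signedArea(FCA) = 640 ∩ 2·signedArea(FAD) = 1920]
   → F = (111, -84)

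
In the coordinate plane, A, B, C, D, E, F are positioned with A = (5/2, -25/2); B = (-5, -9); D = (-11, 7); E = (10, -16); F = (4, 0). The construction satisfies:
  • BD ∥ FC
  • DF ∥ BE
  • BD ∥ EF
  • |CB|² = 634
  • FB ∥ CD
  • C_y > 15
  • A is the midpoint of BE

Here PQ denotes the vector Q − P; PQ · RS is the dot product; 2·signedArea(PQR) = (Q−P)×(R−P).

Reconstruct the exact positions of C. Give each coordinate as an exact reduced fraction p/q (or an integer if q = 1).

C = (-2, 16)

1. C_x = -2  [FB ∥ CD ∩ BD ∥ FC]
2. C_y = 16  [FB ∥ CD ∩ BD ∥ FC]
   → C = (-2, 16)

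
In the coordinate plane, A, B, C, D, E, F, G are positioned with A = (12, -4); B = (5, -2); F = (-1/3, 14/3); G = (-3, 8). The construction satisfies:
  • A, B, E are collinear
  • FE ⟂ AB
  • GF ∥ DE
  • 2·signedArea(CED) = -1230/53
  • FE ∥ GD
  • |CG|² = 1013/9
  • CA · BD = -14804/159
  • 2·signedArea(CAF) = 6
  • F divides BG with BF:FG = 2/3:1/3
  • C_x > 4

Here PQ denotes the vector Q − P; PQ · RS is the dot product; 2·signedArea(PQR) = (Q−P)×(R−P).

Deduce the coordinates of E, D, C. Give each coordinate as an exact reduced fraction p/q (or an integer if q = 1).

1. E_x = -269/159  [A, B, E are collinear ∩ FE ⟂ AB]
2. E_y = -14/159  [A, B, E are collinear ∩ FE ⟂ AB]
   → E = (-269/159, -14/159)
3. D_x = -231/53  [GF ∥ DE ∩ FE ∥ GD]
4. D_y = 172/53  [GF ∥ DE ∩ FE ∥ GD]
   → D = (-231/53, 172/53)
5. C_x = 14/3  [2·signedArea(CED) = -1230/53 ∩ CA · BD = -14804/159]
6. C_y = 2/3  [2·signedArea(CED) = -1230/53 ∩ CA · BD = -14804/159]
   → C = (14/3, 2/3)

C = (14/3, 2/3)
D = (-231/53, 172/53)
E = (-269/159, -14/159)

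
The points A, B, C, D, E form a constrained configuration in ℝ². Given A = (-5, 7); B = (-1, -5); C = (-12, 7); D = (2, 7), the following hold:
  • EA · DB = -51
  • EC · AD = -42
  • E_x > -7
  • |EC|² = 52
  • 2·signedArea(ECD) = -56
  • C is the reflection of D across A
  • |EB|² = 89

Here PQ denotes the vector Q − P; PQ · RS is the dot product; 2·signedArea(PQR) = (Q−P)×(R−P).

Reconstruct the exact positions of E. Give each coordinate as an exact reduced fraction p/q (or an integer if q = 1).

E = (-6, 3)

1. E_x = -6  [EA · DB = -51 ∩ EC · AD = -42]
2. E_y = 3  [EA · DB = -51 ∩ EC · AD = -42]
   → E = (-6, 3)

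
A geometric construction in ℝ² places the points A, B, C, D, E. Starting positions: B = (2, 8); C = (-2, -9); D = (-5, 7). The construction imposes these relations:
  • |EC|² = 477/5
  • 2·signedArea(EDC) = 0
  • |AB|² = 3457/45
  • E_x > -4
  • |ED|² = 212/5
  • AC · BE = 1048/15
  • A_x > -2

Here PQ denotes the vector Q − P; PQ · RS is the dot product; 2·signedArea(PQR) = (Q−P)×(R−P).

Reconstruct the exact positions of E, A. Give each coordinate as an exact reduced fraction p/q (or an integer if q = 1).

1. E_x = -19/5  [line 16·x + 3·y + 59 = 0 ∩ |ED|² = 212/5]
2. E_y = 3/5  [line 16·x + 3·y + 59 = 0 ∩ |ED|² = 212/5]
   → E = (-19/5, 3/5)
3. A_x = -19/15  [line 29/5·x + 37/5·y + 25/3 = 0 ∩ |AB|² = 3457/45]
4. A_y = -2/15  [line 29/5·x + 37/5·y + 25/3 = 0 ∩ |AB|² = 3457/45]
   → A = (-19/15, -2/15)

A = (-19/15, -2/15)
E = (-19/5, 3/5)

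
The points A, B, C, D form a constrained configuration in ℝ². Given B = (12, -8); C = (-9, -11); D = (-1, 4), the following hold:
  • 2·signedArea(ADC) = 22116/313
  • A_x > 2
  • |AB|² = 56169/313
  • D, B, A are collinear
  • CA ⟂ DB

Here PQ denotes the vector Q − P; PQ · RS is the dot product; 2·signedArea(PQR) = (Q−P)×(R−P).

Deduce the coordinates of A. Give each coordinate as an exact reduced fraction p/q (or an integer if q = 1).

1. A_x = 675/313  [D, B, A are collinear ∩ CA ⟂ DB]
2. A_y = 340/313  [D, B, A are collinear ∩ CA ⟂ DB]
   → A = (675/313, 340/313)

A = (675/313, 340/313)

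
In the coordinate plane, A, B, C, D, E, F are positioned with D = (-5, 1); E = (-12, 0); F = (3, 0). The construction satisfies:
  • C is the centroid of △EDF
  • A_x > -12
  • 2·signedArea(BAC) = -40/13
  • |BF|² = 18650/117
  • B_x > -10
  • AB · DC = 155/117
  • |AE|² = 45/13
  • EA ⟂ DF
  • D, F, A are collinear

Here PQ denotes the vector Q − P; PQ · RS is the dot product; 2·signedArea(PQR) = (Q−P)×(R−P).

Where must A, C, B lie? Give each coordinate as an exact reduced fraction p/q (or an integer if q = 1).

A = (-153/13, 24/13)
B = (-374/39, 37/39)
C = (-14/3, 1/3)

1. A_x = -153/13  [D, F, A are collinear ∩ EA ⟂ DF]
2. A_y = 24/13  [D, F, A are collinear ∩ EA ⟂ DF]
   → A = (-153/13, 24/13)
3. C_x = -14/3  [C is the centroid of △EDF]
4. C_y = 1/3  [C is the centroid of △EDF]
   → C = (-14/3, 1/3)
5. B_x = -374/39  [2·signedArea(BAC) = -40/13 ∩ AB · DC = 155/117]
6. B_y = 37/39  [2·signedArea(BAC) = -40/13 ∩ AB · DC = 155/117]
   → B = (-374/39, 37/39)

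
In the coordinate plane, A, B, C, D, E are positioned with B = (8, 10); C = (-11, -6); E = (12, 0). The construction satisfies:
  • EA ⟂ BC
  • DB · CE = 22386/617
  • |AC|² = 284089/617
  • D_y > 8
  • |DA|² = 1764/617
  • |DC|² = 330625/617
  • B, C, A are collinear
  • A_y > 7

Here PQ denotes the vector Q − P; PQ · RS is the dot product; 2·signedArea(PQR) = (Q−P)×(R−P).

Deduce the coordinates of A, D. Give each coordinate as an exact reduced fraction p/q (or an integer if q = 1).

A = (3340/617, 4826/617)
D = (4138/617, 5498/617)

1. A_x = 3340/617  [B, C, A are collinear ∩ EA ⟂ BC]
2. A_y = 4826/617  [B, C, A are collinear ∩ EA ⟂ BC]
   → A = (3340/617, 4826/617)
3. D_x = 4138/617  [line -23·x + -6·y + 128162/617 = 0 ∩ |DC|² = 330625/617]
4. D_y = 5498/617  [line -23·x + -6·y + 128162/617 = 0 ∩ |DC|² = 330625/617]
   → D = (4138/617, 5498/617)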